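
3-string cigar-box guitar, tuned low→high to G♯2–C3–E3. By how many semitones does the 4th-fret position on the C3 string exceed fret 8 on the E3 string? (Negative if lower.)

-8 semitones

C3 at fret 4 → E3 (MIDI 52); E3 at fret 8 → C4 (MIDI 60).
52 − 60 = -8, so the two pitches are 8 semitones apart.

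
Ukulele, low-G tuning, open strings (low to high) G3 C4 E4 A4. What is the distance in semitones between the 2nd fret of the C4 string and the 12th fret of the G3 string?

5 semitones

C4 at fret 2 → D4 (MIDI 62); G3 at fret 12 → G4 (MIDI 67).
62 − 67 = -5, so the two pitches are 5 semitones apart, with G4 the higher.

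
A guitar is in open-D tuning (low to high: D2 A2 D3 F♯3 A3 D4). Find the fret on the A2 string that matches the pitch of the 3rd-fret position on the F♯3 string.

12

F♯3 at fret 3 is F♯3 + 3 semitones = A3.
The open A2 string is 9 semitones below the open F♯3, so the same pitch on the A2 string lies at fret 3 + 9 = 12.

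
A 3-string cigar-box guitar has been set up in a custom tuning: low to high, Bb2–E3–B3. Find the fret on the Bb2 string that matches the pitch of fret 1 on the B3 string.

14

B3 at fret 1 is B3 + 1 semitone = C4.
The open Bb2 string is 13 semitones below the open B3, so the same pitch on the Bb2 string lies at fret 1 + 13 = 14.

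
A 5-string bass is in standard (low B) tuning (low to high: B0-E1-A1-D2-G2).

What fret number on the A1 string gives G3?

22

G3 is 22 semitones above the open A1 (A–A#–B–C–…–F–F#–G), so it sits at fret 22.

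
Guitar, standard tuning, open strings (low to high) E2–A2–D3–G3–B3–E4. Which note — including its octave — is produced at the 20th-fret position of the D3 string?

The open D3 string plus 20 semitones: D–D#–E–F–…–G#–A–A#.
The walk passes from B into C once, so the octave number goes from 3 to 4.

A#4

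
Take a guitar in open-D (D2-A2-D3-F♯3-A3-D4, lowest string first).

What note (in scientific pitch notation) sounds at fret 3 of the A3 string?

C4

Each fret is one semitone, so A3 + 3 = C4.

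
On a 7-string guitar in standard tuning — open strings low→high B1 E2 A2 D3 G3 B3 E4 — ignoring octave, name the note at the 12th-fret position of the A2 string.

A

A2 is MIDI 45. Adding 12 gives 57; 57 mod 12 = 9, i.e. A.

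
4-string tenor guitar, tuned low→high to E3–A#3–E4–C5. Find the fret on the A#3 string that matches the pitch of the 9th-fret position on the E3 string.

3

E3 at fret 9 is E3 + 9 semitones = C#4.
The open A#3 string is 6 semitones above the open E3, so the same pitch on the A#3 string lies at fret 9 − 6 = 3.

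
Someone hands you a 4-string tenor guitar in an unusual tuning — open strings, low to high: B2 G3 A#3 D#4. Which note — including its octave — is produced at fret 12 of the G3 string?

Each fret is one semitone, so G3 + 12 = G4.

G4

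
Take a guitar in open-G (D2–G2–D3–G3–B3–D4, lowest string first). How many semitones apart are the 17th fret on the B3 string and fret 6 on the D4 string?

B3 at fret 17 → E5 (MIDI 76); D4 at fret 6 → G#4 (MIDI 68).
76 − 68 = 8, so the two pitches are 8 semitones apart, with E5 the higher.

8 semitones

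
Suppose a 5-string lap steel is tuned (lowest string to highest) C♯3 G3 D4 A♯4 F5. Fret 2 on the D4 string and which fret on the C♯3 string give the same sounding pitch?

15

D4 at fret 2 is D4 + 2 semitones = E4.
The open C♯3 string is 13 semitones below the open D4, so the same pitch on the C♯3 string lies at fret 2 + 13 = 15.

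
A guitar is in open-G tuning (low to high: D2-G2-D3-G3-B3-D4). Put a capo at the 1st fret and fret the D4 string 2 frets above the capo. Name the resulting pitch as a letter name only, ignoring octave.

The capo raises the open D4 by 1 semitone to D#4; fretting 2 more gives D4 + 1 + 2 = D4 + 3 semitones, landing on F.

F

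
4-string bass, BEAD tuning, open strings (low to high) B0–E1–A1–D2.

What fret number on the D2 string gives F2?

3

F2 is 3 semitones above the open D2 (D–D#–E–F), so it sits at fret 3.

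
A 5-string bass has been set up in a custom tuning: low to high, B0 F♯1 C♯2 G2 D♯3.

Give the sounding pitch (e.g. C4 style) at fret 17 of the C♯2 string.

F♯3

The open C♯2 string plus 17 semitones: C#–D–D#–E–…–E–F–F#.
The walk passes from B into C once, so the octave number goes from 2 to 3.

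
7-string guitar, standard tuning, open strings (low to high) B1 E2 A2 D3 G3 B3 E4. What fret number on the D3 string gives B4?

B4 is 21 semitones above the open D3 (D–D#–E–F–…–A–A#–B), so it sits at fret 21.

21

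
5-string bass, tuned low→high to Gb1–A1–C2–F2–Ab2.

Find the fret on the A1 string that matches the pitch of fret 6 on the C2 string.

C2 at fret 6 is C2 + 6 semitones = Gb2.
The open A1 string is 3 semitones below the open C2, so the same pitch on the A1 string lies at fret 6 + 3 = 9.

9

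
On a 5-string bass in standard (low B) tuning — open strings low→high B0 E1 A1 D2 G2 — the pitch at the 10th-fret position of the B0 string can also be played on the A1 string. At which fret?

0

B0 at fret 10 is B0 + 10 semitones = A1.
The open A1 string is 10 semitones above the open B0, so the same pitch on the A1 string lies at fret 10 − 10 = 0.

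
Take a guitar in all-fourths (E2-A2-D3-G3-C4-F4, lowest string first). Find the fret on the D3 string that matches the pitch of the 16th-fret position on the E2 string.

6

Fret 16 on E2 is MIDI 40 + 16 = 56 (G#3). On the D3 string (open MIDI 50), that pitch is 56 − 50 = fret 6.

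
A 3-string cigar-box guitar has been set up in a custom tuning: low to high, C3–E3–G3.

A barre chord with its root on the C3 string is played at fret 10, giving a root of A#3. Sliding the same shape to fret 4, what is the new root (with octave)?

E3

Moving from fret 10 to fret 4 shifts the root by -6 semitones.
A#3 down 6 semitones is E3.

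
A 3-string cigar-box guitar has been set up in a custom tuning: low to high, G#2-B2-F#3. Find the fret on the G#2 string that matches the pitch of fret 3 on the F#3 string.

13

Fret 3 on F#3 is MIDI 54 + 3 = 57 (A3). On the G#2 string (open MIDI 44), that pitch is 57 − 44 = fret 13.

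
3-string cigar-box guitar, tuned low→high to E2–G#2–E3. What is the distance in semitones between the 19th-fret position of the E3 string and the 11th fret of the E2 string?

20 semitones

E3 at fret 19 → B4 (MIDI 71); E2 at fret 11 → D#3 (MIDI 51).
71 − 51 = 20, so the two pitches are 20 semitones apart, with B4 the higher.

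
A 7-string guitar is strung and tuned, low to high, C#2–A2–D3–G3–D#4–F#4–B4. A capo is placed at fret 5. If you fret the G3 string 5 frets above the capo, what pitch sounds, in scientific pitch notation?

The capo raises the open G3 by 5 semitones to C4; fretting 5 more gives G3 + 5 + 5 = G3 + 10 semitones = F4.

F4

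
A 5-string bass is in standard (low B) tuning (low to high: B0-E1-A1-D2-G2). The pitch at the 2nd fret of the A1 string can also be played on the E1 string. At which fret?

A1 at fret 2 is A1 + 2 semitones = B1.
The open E1 string is 5 semitones below the open A1, so the same pitch on the E1 string lies at fret 2 + 5 = 7.

7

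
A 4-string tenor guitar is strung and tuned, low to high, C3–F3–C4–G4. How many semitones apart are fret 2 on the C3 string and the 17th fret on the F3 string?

20 semitones

C3 at fret 2 → D3 (MIDI 50); F3 at fret 17 → Bb4 (MIDI 70).
50 − 70 = -20, so the two pitches are 20 semitones apart, with Bb4 the higher.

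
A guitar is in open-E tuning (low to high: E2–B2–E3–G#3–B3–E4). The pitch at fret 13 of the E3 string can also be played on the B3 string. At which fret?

6

Fret 13 on E3 is MIDI 52 + 13 = 65 (F4). On the B3 string (open MIDI 59), that pitch is 65 − 59 = fret 6.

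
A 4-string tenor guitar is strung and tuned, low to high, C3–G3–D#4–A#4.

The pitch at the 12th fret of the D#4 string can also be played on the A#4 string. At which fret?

5

D#4 at fret 12 is D#4 + 12 semitones = D#5.
The open A#4 string is 7 semitones above the open D#4, so the same pitch on the A#4 string lies at fret 12 − 7 = 5.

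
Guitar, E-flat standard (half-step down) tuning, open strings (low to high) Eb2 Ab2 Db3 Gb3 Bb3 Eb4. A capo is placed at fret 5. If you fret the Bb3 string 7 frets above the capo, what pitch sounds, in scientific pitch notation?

The capo raises the open Bb3 by 5 semitones to Eb4; fretting 7 more gives Bb3 + 5 + 7 = Bb3 + 12 semitones = Bb4.
(Also written A#.)

Bb4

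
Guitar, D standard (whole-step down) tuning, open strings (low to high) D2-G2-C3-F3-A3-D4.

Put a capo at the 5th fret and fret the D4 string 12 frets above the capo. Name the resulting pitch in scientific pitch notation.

The capo raises the open D4 by 5 semitones to G4; fretting 12 more gives D4 + 5 + 12 = D4 + 17 semitones = G5.

G5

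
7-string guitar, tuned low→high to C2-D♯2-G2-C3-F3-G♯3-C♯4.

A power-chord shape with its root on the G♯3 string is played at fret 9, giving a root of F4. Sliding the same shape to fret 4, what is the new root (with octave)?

C4

Moving from fret 9 to fret 4 shifts the root by -5 semitones.
F4 down 5 semitones is C4.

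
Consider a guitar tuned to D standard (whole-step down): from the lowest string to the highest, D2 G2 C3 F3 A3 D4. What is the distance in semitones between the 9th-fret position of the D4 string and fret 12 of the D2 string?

21 semitones

D4 at fret 9 → B4 (MIDI 71); D2 at fret 12 → D3 (MIDI 50).
71 − 50 = 21, so the two pitches are 21 semitones apart, with B4 the higher.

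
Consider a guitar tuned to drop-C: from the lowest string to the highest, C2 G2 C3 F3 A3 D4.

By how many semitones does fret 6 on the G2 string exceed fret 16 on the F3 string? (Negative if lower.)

-20 semitones

G2 at fret 6 → C#3 (MIDI 49); F3 at fret 16 → A4 (MIDI 69).
49 − 69 = -20, so the two pitches are 20 semitones apart.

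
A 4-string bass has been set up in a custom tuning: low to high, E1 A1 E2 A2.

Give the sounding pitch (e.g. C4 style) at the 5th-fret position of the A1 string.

D2

The open A1 string plus 5 semitones: A–A#–B–C–C#–D.
The walk passes from B into C once, so the octave number goes from 1 to 2.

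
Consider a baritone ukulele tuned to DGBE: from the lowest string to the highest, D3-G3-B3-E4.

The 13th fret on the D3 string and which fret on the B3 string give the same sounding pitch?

D3 at fret 13 is D3 + 13 semitones = D#4.
The open B3 string is 9 semitones above the open D3, so the same pitch on the B3 string lies at fret 13 − 9 = 4.

4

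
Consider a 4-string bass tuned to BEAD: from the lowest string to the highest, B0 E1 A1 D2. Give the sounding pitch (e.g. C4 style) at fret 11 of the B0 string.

A♯1

The open B0 string plus 11 semitones: B–C–C#–D–…–G#–A–A#.
The walk passes from B into C once, so the octave number goes from 0 to 1.
(Equivalently spelled B♭1.)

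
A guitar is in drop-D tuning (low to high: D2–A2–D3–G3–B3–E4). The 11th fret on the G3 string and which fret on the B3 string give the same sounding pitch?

7

Fret 11 on G3 is MIDI 55 + 11 = 66 (F#4). On the B3 string (open MIDI 59), that pitch is 66 − 59 = fret 7.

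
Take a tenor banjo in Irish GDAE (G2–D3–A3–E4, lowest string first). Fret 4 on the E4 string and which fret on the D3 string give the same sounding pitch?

18

E4 at fret 4 is E4 + 4 semitones = G♯4.
The open D3 string is 14 semitones below the open E4, so the same pitch on the D3 string lies at fret 4 + 14 = 18.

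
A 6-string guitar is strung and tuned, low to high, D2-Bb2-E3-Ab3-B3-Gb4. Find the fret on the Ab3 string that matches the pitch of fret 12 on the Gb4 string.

22

Fret 12 on Gb4 is MIDI 66 + 12 = 78 (Gb5). On the Ab3 string (open MIDI 56), that pitch is 78 − 56 = fret 22.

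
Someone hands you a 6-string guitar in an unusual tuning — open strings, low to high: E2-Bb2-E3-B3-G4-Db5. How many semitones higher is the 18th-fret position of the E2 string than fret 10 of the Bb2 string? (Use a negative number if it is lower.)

2 semitones

E2 at fret 18 → Bb3 (MIDI 58); Bb2 at fret 10 → Ab3 (MIDI 56).
58 − 56 = 2, so the two pitches are 2 semitones apart.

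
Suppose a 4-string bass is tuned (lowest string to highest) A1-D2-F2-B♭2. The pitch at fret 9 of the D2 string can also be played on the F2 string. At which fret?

6

Fret 9 on D2 is MIDI 38 + 9 = 47 (B2). On the F2 string (open MIDI 41), that pitch is 47 − 41 = fret 6.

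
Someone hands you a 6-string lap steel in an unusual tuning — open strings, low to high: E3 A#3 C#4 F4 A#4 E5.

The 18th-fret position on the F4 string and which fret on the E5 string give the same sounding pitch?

7

F4 at fret 18 is F4 + 18 semitones = B5.
The open E5 string is 11 semitones above the open F4, so the same pitch on the E5 string lies at fret 18 − 11 = 7.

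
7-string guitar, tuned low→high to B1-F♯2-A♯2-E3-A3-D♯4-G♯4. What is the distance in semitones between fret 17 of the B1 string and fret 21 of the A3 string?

26 semitones

B1 at fret 17 → E3 (MIDI 52); A3 at fret 21 → F♯5 (MIDI 78).
52 − 78 = -26, so the two pitches are 26 semitones apart, with F♯5 the higher.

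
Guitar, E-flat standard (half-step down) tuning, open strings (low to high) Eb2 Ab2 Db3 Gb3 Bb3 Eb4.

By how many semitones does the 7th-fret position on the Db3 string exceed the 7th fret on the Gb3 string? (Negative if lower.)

-5 semitones

Db3 at fret 7 → Ab3 (MIDI 56); Gb3 at fret 7 → Db4 (MIDI 61).
56 − 61 = -5, so the two pitches are 5 semitones apart.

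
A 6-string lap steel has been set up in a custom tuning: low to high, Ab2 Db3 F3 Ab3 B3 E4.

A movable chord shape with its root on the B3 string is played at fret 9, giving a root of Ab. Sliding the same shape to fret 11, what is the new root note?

Bb

Moving from fret 9 to fret 11 shifts the root by 2 semitones.
Ab up 2 semitones is Bb.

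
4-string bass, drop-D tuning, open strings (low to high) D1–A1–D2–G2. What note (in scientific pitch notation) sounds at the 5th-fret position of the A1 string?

D2

A1 is MIDI 33. Adding 5 gives 38, which is D2.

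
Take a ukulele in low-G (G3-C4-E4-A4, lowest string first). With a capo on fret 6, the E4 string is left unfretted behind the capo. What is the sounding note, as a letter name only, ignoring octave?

The capo raises the open E4 by 6 semitones to A♯4; fretting 0 more gives E4 + 6 + 0 = E4 + 6 semitones, landing on A♯.
(Also written B♭.)

A♯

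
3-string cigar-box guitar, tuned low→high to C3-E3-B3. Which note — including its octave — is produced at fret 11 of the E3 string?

The open E3 string plus 11 semitones: E–F–Gb–G–…–Db–D–Eb.
The walk passes from B into C once, so the octave number goes from 3 to 4.

E♭4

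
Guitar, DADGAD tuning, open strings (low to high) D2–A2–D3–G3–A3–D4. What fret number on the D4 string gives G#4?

6

G#4 is 6 semitones above the open D4 (D–D#–E–F–F#–G–G#), so it sits at fret 6.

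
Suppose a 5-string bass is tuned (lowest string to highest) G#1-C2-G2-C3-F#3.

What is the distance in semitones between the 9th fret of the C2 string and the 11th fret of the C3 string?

C2 at fret 9 → A2 (MIDI 45); C3 at fret 11 → B3 (MIDI 59).
45 − 59 = -14, so the two pitches are 14 semitones apart, with B3 the higher.

14 semitones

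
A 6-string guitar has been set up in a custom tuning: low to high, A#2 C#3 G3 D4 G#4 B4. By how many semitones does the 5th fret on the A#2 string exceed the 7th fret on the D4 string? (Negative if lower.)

A#2 at fret 5 → D#3 (MIDI 51); D4 at fret 7 → A4 (MIDI 69).
51 − 69 = -18, so the two pitches are 18 semitones apart.

-18 semitones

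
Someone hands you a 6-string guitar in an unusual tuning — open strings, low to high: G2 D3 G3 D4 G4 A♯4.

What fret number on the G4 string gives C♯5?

C♯5 is 6 semitones above the open G4 (G–G#–A–A#–B–C–C#), so it sits at fret 6.

6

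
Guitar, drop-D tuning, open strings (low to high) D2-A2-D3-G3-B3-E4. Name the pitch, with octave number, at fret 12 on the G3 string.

G4

Each fret is one semitone, so G3 + 12 = G4.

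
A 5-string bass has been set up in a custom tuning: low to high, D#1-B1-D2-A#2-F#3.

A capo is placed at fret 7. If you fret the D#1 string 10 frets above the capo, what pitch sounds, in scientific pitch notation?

The capo raises the open D#1 by 7 semitones to A#1; fretting 10 more gives D#1 + 7 + 10 = D#1 + 17 semitones = G#2.
(Also written Ab.)

G#2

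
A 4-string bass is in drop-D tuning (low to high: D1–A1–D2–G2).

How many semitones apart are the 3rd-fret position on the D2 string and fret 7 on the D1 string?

D2 at fret 3 → F2 (MIDI 41); D1 at fret 7 → A1 (MIDI 33).
41 − 33 = 8, so the two pitches are 8 semitones apart, with F2 the higher.

8 semitones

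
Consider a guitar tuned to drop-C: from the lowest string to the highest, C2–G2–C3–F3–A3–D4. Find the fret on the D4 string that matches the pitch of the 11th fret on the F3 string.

Fret 11 on F3 is MIDI 53 + 11 = 64 (E4). On the D4 string (open MIDI 62), that pitch is 64 − 62 = fret 2.

2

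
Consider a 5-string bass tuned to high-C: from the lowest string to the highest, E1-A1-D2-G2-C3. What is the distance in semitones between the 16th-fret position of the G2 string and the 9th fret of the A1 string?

G2 at fret 16 → B3 (MIDI 59); A1 at fret 9 → F♯2 (MIDI 42).
59 − 42 = 17, so the two pitches are 17 semitones apart, with B3 the higher.

17 semitones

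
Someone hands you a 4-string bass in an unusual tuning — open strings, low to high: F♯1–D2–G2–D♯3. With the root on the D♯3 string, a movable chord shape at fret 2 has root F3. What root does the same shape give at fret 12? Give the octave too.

Moving from fret 2 to fret 12 shifts the root by 10 semitones.
F3 up 10 semitones is D♯4.

D♯4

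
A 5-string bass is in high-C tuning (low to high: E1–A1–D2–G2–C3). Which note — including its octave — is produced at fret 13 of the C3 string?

Each fret is one semitone, so C3 + 13 = C♯4.
(Equivalently spelled D♭4.)

C♯4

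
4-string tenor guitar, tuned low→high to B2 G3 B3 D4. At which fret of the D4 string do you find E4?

2

E4 is 2 semitones above the open D4 (D–D#–E), so it sits at fret 2.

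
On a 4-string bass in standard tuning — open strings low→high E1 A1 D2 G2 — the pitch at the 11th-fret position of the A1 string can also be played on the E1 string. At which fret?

Fret 11 on A1 is MIDI 33 + 11 = 44 (G#2). On the E1 string (open MIDI 28), that pitch is 44 − 28 = fret 16.

16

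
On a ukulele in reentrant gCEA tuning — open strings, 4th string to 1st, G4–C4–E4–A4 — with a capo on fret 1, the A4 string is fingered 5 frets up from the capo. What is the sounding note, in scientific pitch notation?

D♯5

The capo raises the open A4 by 1 semitone to A♯4; fretting 5 more gives A4 + 1 + 5 = A4 + 6 semitones = D♯5.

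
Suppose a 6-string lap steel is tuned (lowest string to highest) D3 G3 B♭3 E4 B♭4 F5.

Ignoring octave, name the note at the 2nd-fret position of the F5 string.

The open F5 string plus 2 semitones: F–Gb–G.

G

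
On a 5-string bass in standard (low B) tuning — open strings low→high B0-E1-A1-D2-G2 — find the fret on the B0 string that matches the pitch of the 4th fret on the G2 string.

24

G2 at fret 4 is G2 + 4 semitones = B2.
The open B0 string is 20 semitones below the open G2, so the same pitch on the B0 string lies at fret 4 + 20 = 24.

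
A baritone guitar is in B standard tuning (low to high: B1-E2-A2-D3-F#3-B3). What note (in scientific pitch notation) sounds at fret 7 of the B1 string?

Each fret is one semitone, so B1 + 7 = F#2.
(Equivalently spelled Gb2.)

F#2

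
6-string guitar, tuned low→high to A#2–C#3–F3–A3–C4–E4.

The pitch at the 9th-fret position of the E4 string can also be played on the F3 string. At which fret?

E4 at fret 9 is E4 + 9 semitones = C#5.
The open F3 string is 11 semitones below the open E4, so the same pitch on the F3 string lies at fret 9 + 11 = 20.

20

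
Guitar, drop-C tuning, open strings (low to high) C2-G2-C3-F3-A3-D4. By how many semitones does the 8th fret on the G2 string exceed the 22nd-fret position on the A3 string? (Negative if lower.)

G2 at fret 8 → D#3 (MIDI 51); A3 at fret 22 → G5 (MIDI 79).
51 − 79 = -28, so the two pitches are 28 semitones apart.

-28 semitones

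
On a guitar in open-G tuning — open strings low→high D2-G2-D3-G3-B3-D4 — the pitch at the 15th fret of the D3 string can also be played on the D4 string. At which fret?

Fret 15 on D3 is MIDI 50 + 15 = 65 (F4). On the D4 string (open MIDI 62), that pitch is 65 − 62 = fret 3.

3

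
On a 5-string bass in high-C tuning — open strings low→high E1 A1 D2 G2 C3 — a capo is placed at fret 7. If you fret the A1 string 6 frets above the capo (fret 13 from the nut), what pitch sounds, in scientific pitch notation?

The capo raises the open A1 by 7 semitones to E2; fretting 6 more gives A1 + 7 + 6 = A1 + 13 semitones = A♯2.
(Also written B♭.)

A♯2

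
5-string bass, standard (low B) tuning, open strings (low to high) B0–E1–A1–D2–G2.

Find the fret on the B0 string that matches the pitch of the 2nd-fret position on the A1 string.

Fret 2 on A1 is MIDI 33 + 2 = 35 (B1). On the B0 string (open MIDI 23), that pitch is 35 − 23 = fret 12.

12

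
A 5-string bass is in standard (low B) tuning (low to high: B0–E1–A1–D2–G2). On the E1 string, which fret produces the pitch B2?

19

B2 is 19 semitones above the open E1 (E–F–F#–G–…–A–A#–B), so it sits at fret 19.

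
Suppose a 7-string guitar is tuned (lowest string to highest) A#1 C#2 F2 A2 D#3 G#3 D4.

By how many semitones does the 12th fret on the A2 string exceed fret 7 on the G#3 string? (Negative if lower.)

A2 at fret 12 → A3 (MIDI 57); G#3 at fret 7 → D#4 (MIDI 63).
57 − 63 = -6, so the two pitches are 6 semitones apart.

-6 semitones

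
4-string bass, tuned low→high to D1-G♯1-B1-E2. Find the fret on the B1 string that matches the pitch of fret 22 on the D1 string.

D1 at fret 22 is D1 + 22 semitones = C3.
The open B1 string is 9 semitones above the open D1, so the same pitch on the B1 string lies at fret 22 − 9 = 13.

13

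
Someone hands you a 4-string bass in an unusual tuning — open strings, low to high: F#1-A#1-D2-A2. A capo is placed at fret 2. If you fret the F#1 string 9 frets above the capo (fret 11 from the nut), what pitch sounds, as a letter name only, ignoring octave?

F

The capo raises the open F#1 by 2 semitones to G#1; fretting 9 more gives F#1 + 2 + 9 = F#1 + 11 semitones, landing on F.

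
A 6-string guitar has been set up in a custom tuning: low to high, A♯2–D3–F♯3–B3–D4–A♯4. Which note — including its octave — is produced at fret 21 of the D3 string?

B4

Each fret is one semitone, so D3 + 21 = B4.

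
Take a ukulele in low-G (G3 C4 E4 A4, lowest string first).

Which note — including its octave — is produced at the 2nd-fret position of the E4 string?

The open E4 string plus 2 semitones: E–F–F#.
No B→C boundary is crossed, so the octave stays at 4.
(Equivalently spelled Gb4.)

F#4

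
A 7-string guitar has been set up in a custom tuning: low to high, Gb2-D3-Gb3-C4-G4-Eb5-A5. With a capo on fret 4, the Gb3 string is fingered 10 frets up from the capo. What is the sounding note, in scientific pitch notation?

Ab4

The capo raises the open Gb3 by 4 semitones to Bb3; fretting 10 more gives Gb3 + 4 + 10 = Gb3 + 14 semitones = Ab4.
(Also written G#.)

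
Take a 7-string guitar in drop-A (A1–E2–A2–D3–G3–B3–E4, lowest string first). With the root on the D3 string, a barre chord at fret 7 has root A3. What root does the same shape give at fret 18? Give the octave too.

G♯4

Moving from fret 7 to fret 18 shifts the root by 11 semitones.
A3 up 11 semitones is G♯4.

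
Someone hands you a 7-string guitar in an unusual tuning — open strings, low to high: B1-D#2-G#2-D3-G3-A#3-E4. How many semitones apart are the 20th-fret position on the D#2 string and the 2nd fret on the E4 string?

7 semitones

D#2 at fret 20 → B3 (MIDI 59); E4 at fret 2 → F#4 (MIDI 66).
59 − 66 = -7, so the two pitches are 7 semitones apart, with F#4 the higher.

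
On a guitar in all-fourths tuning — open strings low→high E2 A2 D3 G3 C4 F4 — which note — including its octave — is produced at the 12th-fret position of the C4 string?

C5

The open C4 string plus 12 semitones: C–C#–D–D#–…–A#–B–C.
The walk passes from B into C once, so the octave number goes from 4 to 5.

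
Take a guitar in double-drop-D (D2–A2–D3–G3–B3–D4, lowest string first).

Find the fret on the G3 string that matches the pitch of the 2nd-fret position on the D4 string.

9

D4 at fret 2 is D4 + 2 semitones = E4.
The open G3 string is 7 semitones below the open D4, so the same pitch on the G3 string lies at fret 2 + 7 = 9.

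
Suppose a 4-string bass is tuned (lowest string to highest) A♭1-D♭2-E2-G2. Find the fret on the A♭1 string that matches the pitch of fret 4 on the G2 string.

Fret 4 on G2 is MIDI 43 + 4 = 47 (B2). On the A♭1 string (open MIDI 32), that pitch is 47 − 32 = fret 15.

15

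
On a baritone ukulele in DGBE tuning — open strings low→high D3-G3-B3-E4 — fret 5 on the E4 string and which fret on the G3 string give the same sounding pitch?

E4 at fret 5 is E4 + 5 semitones = A4.
The open G3 string is 9 semitones below the open E4, so the same pitch on the G3 string lies at fret 5 + 9 = 14.

14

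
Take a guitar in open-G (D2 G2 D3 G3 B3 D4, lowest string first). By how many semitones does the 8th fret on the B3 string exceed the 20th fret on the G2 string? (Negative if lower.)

B3 at fret 8 → G4 (MIDI 67); G2 at fret 20 → D#4 (MIDI 63).
67 − 63 = 4, so the two pitches are 4 semitones apart.

4 semitones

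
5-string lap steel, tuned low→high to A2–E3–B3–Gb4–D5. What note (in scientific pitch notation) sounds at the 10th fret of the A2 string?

The open A2 string plus 10 semitones: A–Bb–B–C–…–F–Gb–G.
The walk passes from B into C once, so the octave number goes from 2 to 3.

G3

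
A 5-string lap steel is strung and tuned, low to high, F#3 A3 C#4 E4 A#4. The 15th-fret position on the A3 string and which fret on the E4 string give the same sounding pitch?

8

Fret 15 on A3 is MIDI 57 + 15 = 72 (C5). On the E4 string (open MIDI 64), that pitch is 72 − 64 = fret 8.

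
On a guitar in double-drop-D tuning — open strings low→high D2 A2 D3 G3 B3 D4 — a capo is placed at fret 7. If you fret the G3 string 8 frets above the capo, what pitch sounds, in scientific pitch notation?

The capo raises the open G3 by 7 semitones to D4; fretting 8 more gives G3 + 7 + 8 = G3 + 15 semitones = A#4.

A#4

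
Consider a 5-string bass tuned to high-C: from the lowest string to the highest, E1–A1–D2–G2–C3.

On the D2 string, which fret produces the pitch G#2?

G#2 is 6 semitones above the open D2 (D–D#–E–F–F#–G–G#), so it sits at fret 6.

6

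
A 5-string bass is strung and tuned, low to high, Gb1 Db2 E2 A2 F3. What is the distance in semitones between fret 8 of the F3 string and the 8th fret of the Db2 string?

F3 at fret 8 → Db4 (MIDI 61); Db2 at fret 8 → A2 (MIDI 45).
61 − 45 = 16, so the two pitches are 16 semitones apart, with Db4 the higher.

16 semitones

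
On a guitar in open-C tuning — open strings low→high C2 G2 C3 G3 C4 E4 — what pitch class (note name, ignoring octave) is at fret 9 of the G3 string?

E

The open G3 string plus 9 semitones: G–G#–A–A#–B–C–C#–D–D#–E.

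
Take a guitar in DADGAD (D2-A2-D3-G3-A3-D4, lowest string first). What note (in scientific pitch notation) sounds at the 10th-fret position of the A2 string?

Each fret is one semitone, so A2 + 10 = G3.

G3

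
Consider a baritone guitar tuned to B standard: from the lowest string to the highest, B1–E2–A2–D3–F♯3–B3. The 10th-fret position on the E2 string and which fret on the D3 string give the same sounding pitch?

0

E2 at fret 10 is E2 + 10 semitones = D3.
The open D3 string is 10 semitones above the open E2, so the same pitch on the D3 string lies at fret 10 − 10 = 0.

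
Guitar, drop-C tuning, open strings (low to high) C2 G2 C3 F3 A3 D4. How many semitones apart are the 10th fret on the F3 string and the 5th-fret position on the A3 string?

F3 at fret 10 → D#4 (MIDI 63); A3 at fret 5 → D4 (MIDI 62).
63 − 62 = 1, so the two pitches are 1 semitone apart, with D#4 the higher.

1 semitone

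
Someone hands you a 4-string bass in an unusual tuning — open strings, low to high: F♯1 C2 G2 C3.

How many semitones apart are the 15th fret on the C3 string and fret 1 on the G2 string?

19 semitones

C3 at fret 15 → D♯4 (MIDI 63); G2 at fret 1 → G♯2 (MIDI 44).
63 − 44 = 19, so the two pitches are 19 semitones apart, with D♯4 the higher.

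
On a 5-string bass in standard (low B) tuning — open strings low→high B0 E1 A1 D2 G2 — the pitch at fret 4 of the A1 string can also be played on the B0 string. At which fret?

Fret 4 on A1 is MIDI 33 + 4 = 37 (C♯2). On the B0 string (open MIDI 23), that pitch is 37 − 23 = fret 14.

14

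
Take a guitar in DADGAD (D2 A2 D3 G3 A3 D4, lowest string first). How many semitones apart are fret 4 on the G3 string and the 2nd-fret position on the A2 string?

12 semitones

G3 at fret 4 → B3 (MIDI 59); A2 at fret 2 → B2 (MIDI 47).
59 − 47 = 12, so the two pitches are 12 semitones apart, with B3 the higher.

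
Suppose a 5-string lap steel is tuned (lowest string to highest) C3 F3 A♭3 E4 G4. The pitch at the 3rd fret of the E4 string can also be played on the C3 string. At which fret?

Fret 3 on E4 is MIDI 64 + 3 = 67 (G4). On the C3 string (open MIDI 48), that pitch is 67 − 48 = fret 19.

19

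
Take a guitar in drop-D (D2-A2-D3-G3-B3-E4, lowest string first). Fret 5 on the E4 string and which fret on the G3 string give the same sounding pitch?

Fret 5 on E4 is MIDI 64 + 5 = 69 (A4). On the G3 string (open MIDI 55), that pitch is 69 − 55 = fret 14.

14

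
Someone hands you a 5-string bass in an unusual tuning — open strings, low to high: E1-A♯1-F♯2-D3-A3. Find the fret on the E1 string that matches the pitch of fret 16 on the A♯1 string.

22

A♯1 at fret 16 is A♯1 + 16 semitones = D3.
The open E1 string is 6 semitones below the open A♯1, so the same pitch on the E1 string lies at fret 16 + 6 = 22.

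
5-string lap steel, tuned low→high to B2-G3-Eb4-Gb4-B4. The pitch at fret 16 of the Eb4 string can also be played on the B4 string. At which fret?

Eb4 at fret 16 is Eb4 + 16 semitones = G5.
The open B4 string is 8 semitones above the open Eb4, so the same pitch on the B4 string lies at fret 16 − 8 = 8.

8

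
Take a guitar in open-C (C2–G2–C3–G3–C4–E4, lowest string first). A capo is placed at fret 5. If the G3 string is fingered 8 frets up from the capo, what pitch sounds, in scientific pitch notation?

G#4

The capo raises the open G3 by 5 semitones to C4; fretting 8 more gives G3 + 5 + 8 = G3 + 13 semitones = G#4.
(Also written Ab.)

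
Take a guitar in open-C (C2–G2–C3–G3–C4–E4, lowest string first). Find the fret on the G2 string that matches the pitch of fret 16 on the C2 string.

C2 at fret 16 is C2 + 16 semitones = E3.
The open G2 string is 7 semitones above the open C2, so the same pitch on the G2 string lies at fret 16 − 7 = 9.

9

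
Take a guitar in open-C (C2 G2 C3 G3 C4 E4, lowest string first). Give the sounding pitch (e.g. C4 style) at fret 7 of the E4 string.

B4

The open E4 string plus 7 semitones: E–F–F#–G–G#–A–A#–B.
No B→C boundary is crossed, so the octave stays at 4.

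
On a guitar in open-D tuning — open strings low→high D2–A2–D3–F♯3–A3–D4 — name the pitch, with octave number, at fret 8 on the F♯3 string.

Each fret is one semitone, so F♯3 + 8 = D4.

D4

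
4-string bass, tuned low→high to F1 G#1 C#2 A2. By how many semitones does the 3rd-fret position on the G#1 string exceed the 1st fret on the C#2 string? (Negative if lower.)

G#1 at fret 3 → B1 (MIDI 35); C#2 at fret 1 → D2 (MIDI 38).
35 − 38 = -3, so the two pitches are 3 semitones apart.

-3 semitones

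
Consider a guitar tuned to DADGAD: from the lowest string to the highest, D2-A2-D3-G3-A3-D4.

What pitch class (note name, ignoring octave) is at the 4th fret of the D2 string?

F#

The open D2 string plus 4 semitones: D–D#–E–F–F#.
(Equivalently spelled Gb.)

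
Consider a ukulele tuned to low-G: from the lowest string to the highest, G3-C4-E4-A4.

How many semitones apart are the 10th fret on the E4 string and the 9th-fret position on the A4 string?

E4 at fret 10 → D5 (MIDI 74); A4 at fret 9 → F#5 (MIDI 78).
74 − 78 = -4, so the two pitches are 4 semitones apart, with F#5 the higher.

4 semitones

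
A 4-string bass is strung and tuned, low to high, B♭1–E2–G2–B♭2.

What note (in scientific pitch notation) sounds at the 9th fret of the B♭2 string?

The open B♭2 string plus 9 semitones: Bb–B–C–Db–D–Eb–E–F–Gb–G.
The walk passes from B into C once, so the octave number goes from 2 to 3.

G3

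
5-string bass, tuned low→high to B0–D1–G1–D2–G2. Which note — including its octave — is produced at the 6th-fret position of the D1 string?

G#1

D1 is MIDI 26. Adding 6 gives 32, which is G#1.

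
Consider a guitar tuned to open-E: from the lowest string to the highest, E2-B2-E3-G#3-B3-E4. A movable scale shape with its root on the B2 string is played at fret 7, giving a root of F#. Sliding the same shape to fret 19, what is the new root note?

F#

Moving from fret 7 to fret 19 shifts the root by 12 semitones.
F# up 12 semitones is F#.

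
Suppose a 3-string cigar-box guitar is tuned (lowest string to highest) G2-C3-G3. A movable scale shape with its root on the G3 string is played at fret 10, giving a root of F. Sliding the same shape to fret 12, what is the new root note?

G

Moving from fret 10 to fret 12 shifts the root by 2 semitones.
F up 2 semitones is G.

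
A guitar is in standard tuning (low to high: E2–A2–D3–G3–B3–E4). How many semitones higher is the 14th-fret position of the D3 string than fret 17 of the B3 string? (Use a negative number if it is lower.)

-12 semitones

D3 at fret 14 → E4 (MIDI 64); B3 at fret 17 → E5 (MIDI 76).
64 − 76 = -12, so the two pitches are 12 semitones apart.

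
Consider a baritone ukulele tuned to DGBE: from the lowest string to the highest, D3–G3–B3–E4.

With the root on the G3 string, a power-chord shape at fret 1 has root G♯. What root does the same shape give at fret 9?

E

Moving from fret 1 to fret 9 shifts the root by 8 semitones.
G♯ up 8 semitones is E.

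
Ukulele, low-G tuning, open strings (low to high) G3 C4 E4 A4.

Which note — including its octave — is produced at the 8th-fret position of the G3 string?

Each fret is one semitone, so G3 + 8 = D#4.

D#4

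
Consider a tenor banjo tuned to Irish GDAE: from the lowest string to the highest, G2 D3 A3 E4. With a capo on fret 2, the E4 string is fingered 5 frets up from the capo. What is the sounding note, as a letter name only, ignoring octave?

B

The capo raises the open E4 by 2 semitones to F#4; fretting 5 more gives E4 + 2 + 5 = E4 + 7 semitones, landing on B.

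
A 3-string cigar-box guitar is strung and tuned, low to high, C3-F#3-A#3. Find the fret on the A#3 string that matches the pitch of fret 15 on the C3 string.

5

C3 at fret 15 is C3 + 15 semitones = D#4.
The open A#3 string is 10 semitones above the open C3, so the same pitch on the A#3 string lies at fret 15 − 10 = 5.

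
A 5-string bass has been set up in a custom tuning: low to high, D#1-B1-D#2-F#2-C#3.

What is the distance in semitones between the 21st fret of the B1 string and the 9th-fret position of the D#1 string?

B1 at fret 21 → G#3 (MIDI 56); D#1 at fret 9 → C2 (MIDI 36).
56 − 36 = 20, so the two pitches are 20 semitones apart, with G#3 the higher.

20 semitones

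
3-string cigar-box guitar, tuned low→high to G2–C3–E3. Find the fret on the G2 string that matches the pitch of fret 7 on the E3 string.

16

E3 at fret 7 is E3 + 7 semitones = B3.
The open G2 string is 9 semitones below the open E3, so the same pitch on the G2 string lies at fret 7 + 9 = 16.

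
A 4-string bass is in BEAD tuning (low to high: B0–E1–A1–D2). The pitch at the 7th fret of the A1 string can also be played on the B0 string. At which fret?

17

A1 at fret 7 is A1 + 7 semitones = E2.
The open B0 string is 10 semitones below the open A1, so the same pitch on the B0 string lies at fret 7 + 10 = 17.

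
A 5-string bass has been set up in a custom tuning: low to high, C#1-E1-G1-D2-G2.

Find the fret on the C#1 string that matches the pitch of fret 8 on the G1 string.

Fret 8 on G1 is MIDI 31 + 8 = 39 (D#2). On the C#1 string (open MIDI 25), that pitch is 39 − 25 = fret 14.

14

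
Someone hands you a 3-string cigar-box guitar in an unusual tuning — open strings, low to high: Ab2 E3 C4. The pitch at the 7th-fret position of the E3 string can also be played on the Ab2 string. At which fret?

E3 at fret 7 is E3 + 7 semitones = B3.
The open Ab2 string is 8 semitones below the open E3, so the same pitch on the Ab2 string lies at fret 7 + 8 = 15.

15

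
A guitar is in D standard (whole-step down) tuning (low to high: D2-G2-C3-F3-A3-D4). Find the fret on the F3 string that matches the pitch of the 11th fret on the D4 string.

20

Fret 11 on D4 is MIDI 62 + 11 = 73 (C#5). On the F3 string (open MIDI 53), that pitch is 73 − 53 = fret 20.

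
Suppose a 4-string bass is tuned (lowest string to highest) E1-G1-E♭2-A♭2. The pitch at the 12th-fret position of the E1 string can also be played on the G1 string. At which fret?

E1 at fret 12 is E1 + 12 semitones = E2.
The open G1 string is 3 semitones above the open E1, so the same pitch on the G1 string lies at fret 12 − 3 = 9.

9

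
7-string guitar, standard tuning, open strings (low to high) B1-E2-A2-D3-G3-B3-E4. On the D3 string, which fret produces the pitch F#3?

F#3 is 4 semitones above the open D3 (D–D#–E–F–F#), so it sits at fret 4.

4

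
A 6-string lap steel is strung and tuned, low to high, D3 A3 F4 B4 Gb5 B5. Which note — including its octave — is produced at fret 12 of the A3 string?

The open A3 string plus 12 semitones: A–Bb–B–C–…–G–Ab–A.
The walk passes from B into C once, so the octave number goes from 3 to 4.

A4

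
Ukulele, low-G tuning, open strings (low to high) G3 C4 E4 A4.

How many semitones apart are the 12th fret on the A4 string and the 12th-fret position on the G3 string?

14 semitones

A4 at fret 12 → A5 (MIDI 81); G3 at fret 12 → G4 (MIDI 67).
81 − 67 = 14, so the two pitches are 14 semitones apart, with A5 the higher.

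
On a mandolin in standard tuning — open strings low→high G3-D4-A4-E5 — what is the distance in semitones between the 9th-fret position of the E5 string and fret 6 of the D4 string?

17 semitones

E5 at fret 9 → C#6 (MIDI 85); D4 at fret 6 → G#4 (MIDI 68).
85 − 68 = 17, so the two pitches are 17 semitones apart, with C#6 the higher.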